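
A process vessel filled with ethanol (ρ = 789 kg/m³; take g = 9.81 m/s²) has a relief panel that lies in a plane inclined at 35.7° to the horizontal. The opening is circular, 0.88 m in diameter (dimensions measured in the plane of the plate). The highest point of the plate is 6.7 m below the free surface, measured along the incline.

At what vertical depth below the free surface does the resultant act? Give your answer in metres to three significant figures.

γ = ρg = 789 × 9.81 / 1000 = 7.74009 kN/m³.
Let θ = 35.7° be the plate's angle to the horizontal; measure y along the incline from where the plane meets the free surface. Vertical depth h = y·sinθ with sinθ = 0.583541.
The centroid is at the centre, 0.44 m below the top of the plate, so y_c = 6.7 + 0.44 = 7.14 m and h_c = 7.14 × 0.583541 = 4.16648 m.
A = π(0.44)² = 0.608212 m².
Resultant F = γ·h_c·A = 7.74009 × 4.16648 × 0.608212 = 19.6142 kN.
I_c = πr⁴/4 = π × 0.44⁴/4 = 0.0294375 m⁴.
Centre of pressure: y_p = y_c + I_c/(y_c·A) = 7.14 + 0.0294375/(7.14 × 0.608212) = 7.14 + 0.00677872 = 7.14678 m along the plane.
Vertically, h_p = y_p·sinθ = 7.14678 × 0.583541 = 4.17044 m.

h_p = 4.17 m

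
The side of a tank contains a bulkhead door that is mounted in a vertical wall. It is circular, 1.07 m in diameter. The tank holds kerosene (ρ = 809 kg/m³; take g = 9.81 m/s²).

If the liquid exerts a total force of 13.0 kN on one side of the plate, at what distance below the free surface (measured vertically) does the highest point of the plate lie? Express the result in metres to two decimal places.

d_top ≈ 1.29 m

γ = ρg = 809 × 9.81 / 1000 = 7.93629 kN/m³.
A = π(0.535)² = 0.899202 m².
From F = γ·h_c·A, the centroid depth is h_c = 13.0/(7.93629 × 0.899202) = 1.82167 m.
The centroid is at the centre, 0.535 m below the top of the plate, so the highest point sits at h_top = 1.82167 − 0.535 = 1.28667 m below the surface.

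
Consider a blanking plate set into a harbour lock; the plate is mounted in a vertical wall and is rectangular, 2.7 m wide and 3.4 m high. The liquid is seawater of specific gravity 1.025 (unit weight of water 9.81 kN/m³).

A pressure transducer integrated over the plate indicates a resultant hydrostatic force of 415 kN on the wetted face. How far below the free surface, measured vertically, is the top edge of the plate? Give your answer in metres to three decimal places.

d_top ≈ 2.796 m

γ = 1.025 × 9.81 = 10.05525 kN/m³.
A = 2.7 × 3.4 = 9.18 m².
From F = γ·h_c·A, the centroid depth is h_c = 415/(10.05525 × 9.18) = 4.49586 m.
The centroid lies 3.4/2 = 1.7 m below the top edge, so the top edge sits at h_top = 4.49586 − 1.7 = 2.79586 m below the surface.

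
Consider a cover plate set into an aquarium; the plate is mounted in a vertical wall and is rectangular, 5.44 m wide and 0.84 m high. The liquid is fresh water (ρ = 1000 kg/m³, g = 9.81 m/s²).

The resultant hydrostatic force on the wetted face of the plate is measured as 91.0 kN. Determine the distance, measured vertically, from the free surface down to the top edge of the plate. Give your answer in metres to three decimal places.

d_top ≈ 1.610 m

γ = ρg = 1000 × 9.81 = 9810 N/m³ = 9.81 kN/m³.
A = 5.44 × 0.84 = 4.5696 m².
From F = γ·h_c·A, the centroid depth is h_c = 91.0/(9.81 × 4.5696) = 2.02999 m.
The centroid lies 0.84/2 = 0.42 m below the top edge, so the top edge sits at h_top = 2.02999 − 0.42 = 1.60999 m below the surface.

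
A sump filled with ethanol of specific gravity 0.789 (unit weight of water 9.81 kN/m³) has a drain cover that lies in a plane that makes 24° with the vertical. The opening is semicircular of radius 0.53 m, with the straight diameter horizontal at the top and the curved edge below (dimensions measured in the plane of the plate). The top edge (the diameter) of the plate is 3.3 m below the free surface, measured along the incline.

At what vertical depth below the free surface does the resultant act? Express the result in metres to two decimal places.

γ = 0.789 × 9.81 = 7.74009 kN/m³.
The plate makes 24° with the vertical, i.e. θ = 90° − 24° = 66° to the horizontal. Measuring y along the incline from the free-surface line, vertical depth h = y·sinθ with sinθ = 0.913545.
The centroid of a semicircle lies 4r/(3π) = 0.224939 m from the diameter, here below the top edge, so y_c = 3.3 + 0.224939 = 3.52494 m and h_c = 3.52494 × 0.913545 = 3.22019 m.
A = πr²/2 = π × 0.53²/2 = 0.441237 m².
Resultant F = γ·h_c·A = 7.74009 × 3.22019 × 0.441237 = 10.9976 kN.
I_c = (π/8 − 8/(9π))·r⁴ = 0.109757 × 0.53⁴ = 0.00866036 m⁴.
Centre of pressure: y_p = y_c + I_c/(y_c·A) = 3.52494 + 0.00866036/(3.52494 × 0.441237) = 3.52494 + 0.00556817 = 3.53051 m along the plane.
Vertically, h_p = y_p·sinθ = 3.53051 × 0.913545 = 3.22528 m.

h_p = 3.23 m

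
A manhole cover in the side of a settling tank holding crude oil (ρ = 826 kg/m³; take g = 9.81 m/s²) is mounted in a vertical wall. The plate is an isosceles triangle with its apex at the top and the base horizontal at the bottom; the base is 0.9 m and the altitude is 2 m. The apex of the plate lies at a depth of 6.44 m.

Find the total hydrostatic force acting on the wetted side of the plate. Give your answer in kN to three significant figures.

γ = ρg = 826 × 9.81 / 1000 = 8.10306 kN/m³.
With the apex up, the centroid sits 2h/3 = 2 × 2/3 = 1.33333 m below the apex, so the centroid depth is h_c = 6.44 + 1.33333 = 7.77333 m.
A = ½ × 0.9 × 2 = 0.9 m².
Resultant F = γ·h_c·A = 8.10306 × 7.77333 × 0.9 = 56.689 kN.

F ≈ 56.7 kN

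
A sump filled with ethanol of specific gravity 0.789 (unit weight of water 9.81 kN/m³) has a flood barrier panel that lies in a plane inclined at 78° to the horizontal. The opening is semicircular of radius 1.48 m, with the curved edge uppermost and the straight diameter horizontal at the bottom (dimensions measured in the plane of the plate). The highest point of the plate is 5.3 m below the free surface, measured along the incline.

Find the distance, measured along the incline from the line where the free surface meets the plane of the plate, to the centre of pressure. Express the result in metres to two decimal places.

γ = 0.789 × 9.81 = 7.74009 kN/m³.
Let θ = 78° be the plate's angle to the horizontal; measure y along the incline from where the plane meets the free surface. Vertical depth h = y·sinθ with sinθ = 0.978148.
The centroid lies 4r/(3π) = 0.628132 m above the diameter, so r − 4r/(3π) = 1.48 − 0.628132 = 0.851868 m below the topmost point, so y_c = 5.3 + 0.851868 = 6.15187 m and h_c = 6.15187 × 0.978148 = 6.01744 m.
A = πr²/2 = π × 1.48²/2 = 3.44067 m².
Resultant F = γ·h_c·A = 7.74009 × 6.01744 × 3.44067 = 160.251 kN.
I_c = (π/8 − 8/(9π))·r⁴ = 0.109757 × 1.48⁴ = 0.526598 m⁴.
Centre of pressure: y_p = y_c + I_c/(y_c·A) = 6.15187 + 0.526598/(6.15187 × 3.44067) = 6.15187 + 0.0248788 = 6.17675 m along the plane.

y_p = 6.18 m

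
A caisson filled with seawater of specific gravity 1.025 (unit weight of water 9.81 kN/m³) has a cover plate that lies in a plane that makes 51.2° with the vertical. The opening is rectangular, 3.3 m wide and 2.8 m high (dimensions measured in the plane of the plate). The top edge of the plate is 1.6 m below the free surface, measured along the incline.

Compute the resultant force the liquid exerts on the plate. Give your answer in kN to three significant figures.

F ≈ 175 kN

γ = 1.025 × 9.81 = 10.05525 kN/m³.
The plate makes 51.2° with the vertical, i.e. θ = 90° − 51.2° = 38.8° to the horizontal. Measuring y along the incline from the free-surface line, vertical depth h = y·sinθ with sinθ = 0.626604.
The centroid lies 2.8/2 = 1.4 m below the top edge, so y_c = 1.6 + 1.4 = 3 m and h_c = 3 × 0.626604 = 1.87981 m.
A = 3.3 × 2.8 = 9.24 m².
Resultant F = γ·h_c·A = 10.05525 × 1.87981 × 9.24 = 174.654 kN.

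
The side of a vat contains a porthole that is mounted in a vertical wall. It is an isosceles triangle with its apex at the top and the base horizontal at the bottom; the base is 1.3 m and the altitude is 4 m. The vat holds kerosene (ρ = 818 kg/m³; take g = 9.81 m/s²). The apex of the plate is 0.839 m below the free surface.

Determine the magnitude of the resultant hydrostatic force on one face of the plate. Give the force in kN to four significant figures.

γ = ρg = 818 × 9.81 / 1000 = 8.02458 kN/m³.
With the apex up, the centroid sits 2h/3 = 2 × 4/3 = 2.66667 m below the apex, so the centroid depth is h_c = 0.839 + 2.66667 = 3.50567 m.
A = ½ × 1.3 × 4 = 2.6 m².
Resultant F = γ·h_c·A = 8.02458 × 3.50567 × 2.6 = 73.142 kN.

F ≈ 73.14 kN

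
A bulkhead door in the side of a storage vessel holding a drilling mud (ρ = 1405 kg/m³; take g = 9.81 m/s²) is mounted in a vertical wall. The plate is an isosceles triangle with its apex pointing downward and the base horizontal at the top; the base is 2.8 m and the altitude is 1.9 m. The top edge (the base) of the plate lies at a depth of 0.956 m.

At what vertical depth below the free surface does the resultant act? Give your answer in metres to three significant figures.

h_p = 1.72 m

γ = ρg = 1405 × 9.81 / 1000 = 13.78305 kN/m³.
With the apex down, the centroid sits h/3 = 1.9/3 = 0.633333 m below the base (the top edge), so the centroid depth is h_c = 0.956 + 0.633333 = 1.58933 m.
A = ½ × 2.8 × 1.9 = 2.66 m².
Resultant F = γ·h_c·A = 13.78305 × 1.58933 × 2.66 = 58.2695 kN.
I_c = b·h³/36 = 2.8 × 1.9³/36 = 0.533478 m⁴.
Centre of pressure: y_p = y_c + I_c/(y_c·A) = 1.58933 + 0.533478/(1.58933 × 2.66) = 1.58933 + 0.126189 = 1.71552 m along the plane.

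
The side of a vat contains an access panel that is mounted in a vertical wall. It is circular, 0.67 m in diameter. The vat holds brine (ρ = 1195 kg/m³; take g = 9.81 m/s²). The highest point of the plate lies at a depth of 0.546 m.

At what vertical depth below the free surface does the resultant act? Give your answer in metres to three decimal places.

γ = ρg = 1195 × 9.81 / 1000 = 11.72295 kN/m³.
The centroid is at the centre, 0.335 m below the top of the plate, so the centroid depth is h_c = 0.546 + 0.335 = 0.881 m.
A = π(0.335)² = 0.352565 m².
Resultant F = γ·h_c·A = 11.72295 × 0.881 × 0.352565 = 3.64126 kN.
I_c = πr⁴/4 = π × 0.335⁴/4 = 0.00989166 m⁴.
Centre of pressure: y_p = y_c + I_c/(y_c·A) = 0.881 + 0.00989166/(0.881 × 0.352565) = 0.881 + 0.0318459 = 0.912846 m along the plane.

h_p = 0.913 m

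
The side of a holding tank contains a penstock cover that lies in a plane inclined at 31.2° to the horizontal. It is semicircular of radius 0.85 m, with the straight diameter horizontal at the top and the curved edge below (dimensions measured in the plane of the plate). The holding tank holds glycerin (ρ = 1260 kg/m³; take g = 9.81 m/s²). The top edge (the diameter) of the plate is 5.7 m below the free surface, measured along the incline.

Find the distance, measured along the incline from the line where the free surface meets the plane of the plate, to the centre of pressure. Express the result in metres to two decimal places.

γ = ρg = 1260 × 9.81 / 1000 = 12.3606 kN/m³.
Let θ = 31.2° be the plate's angle to the horizontal; measure y along the incline from where the plane meets the free surface. Vertical depth h = y·sinθ with sinθ = 0.518027.
The centroid of a semicircle lies 4r/(3π) = 0.360751 m from the diameter, here below the top edge, so y_c = 5.7 + 0.360751 = 6.06075 m and h_c = 6.06075 × 0.518027 = 3.13963 m.
A = πr²/2 = π × 0.85²/2 = 1.1349 m².
Resultant F = γ·h_c·A = 12.3606 × 3.13963 × 1.1349 = 44.0429 kN.
I_c = (π/8 − 8/(9π))·r⁴ = 0.109757 × 0.85⁴ = 0.0572938 m⁴.
Centre of pressure: y_p = y_c + I_c/(y_c·A) = 6.06075 + 0.0572938/(6.06075 × 1.1349) = 6.06075 + 0.00832959 = 6.06908 m along the plane.

y_p = 6.07 m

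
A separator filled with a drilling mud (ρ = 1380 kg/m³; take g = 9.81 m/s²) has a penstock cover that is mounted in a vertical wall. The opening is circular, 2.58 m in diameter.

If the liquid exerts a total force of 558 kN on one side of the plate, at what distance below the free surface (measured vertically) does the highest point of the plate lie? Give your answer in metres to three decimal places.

d_top ≈ 6.594 m

γ = ρg = 1380 × 9.81 / 1000 = 13.5378 kN/m³.
A = π(1.29)² = 5.22792 m².
From F = γ·h_c·A, the centroid depth is h_c = 558/(13.5378 × 5.22792) = 7.88419 m.
The centroid is at the centre, 1.29 m below the top of the plate, so the highest point sits at h_top = 7.88419 − 1.29 = 6.59419 m below the surface.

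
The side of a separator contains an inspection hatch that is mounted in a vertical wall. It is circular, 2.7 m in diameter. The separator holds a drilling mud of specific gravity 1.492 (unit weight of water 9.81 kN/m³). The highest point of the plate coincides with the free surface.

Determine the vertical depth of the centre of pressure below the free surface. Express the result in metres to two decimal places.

γ = 1.492 × 9.81 = 14.63652 kN/m³.
The centroid is at the centre, 1.35 m below the top of the plate, so the centroid depth is h_c = 1.35 m.
A = π(1.35)² = 5.72555 m².
Resultant F = γ·h_c·A = 14.63652 × 1.35 × 5.72555 = 113.133 kN.
I_c = πr⁴/4 = π × 1.35⁴/4 = 2.6087 m⁴.
Centre of pressure: y_p = y_c + I_c/(y_c·A) = 1.35 + 2.6087/(1.35 × 5.72555) = 1.35 + 0.3375 = 1.6875 m along the plane.

h_p = 1.69 m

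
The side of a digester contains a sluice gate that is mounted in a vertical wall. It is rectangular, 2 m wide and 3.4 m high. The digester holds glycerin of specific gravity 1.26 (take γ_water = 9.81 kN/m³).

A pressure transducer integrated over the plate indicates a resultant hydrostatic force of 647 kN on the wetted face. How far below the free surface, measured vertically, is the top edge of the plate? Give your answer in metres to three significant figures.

d_top ≈ 6.00 m

γ = 1.26 × 9.81 = 12.3606 kN/m³.
A = 2 × 3.4 = 6.8 m².
From F = γ·h_c·A, the centroid depth is h_c = 647/(12.3606 × 6.8) = 7.69761 m.
The centroid lies 3.4/2 = 1.7 m below the top edge, so the top edge sits at h_top = 7.69761 − 1.7 = 5.99761 m below the surface.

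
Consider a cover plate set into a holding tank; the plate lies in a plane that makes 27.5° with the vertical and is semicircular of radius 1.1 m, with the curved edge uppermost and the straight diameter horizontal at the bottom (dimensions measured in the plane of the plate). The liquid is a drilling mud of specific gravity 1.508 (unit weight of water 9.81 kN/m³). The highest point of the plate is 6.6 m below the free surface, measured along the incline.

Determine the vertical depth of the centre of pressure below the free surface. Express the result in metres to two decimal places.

γ = 1.508 × 9.81 = 14.79348 kN/m³.
The plate makes 27.5° with the vertical, i.e. θ = 90° − 27.5° = 62.5° to the horizontal. Measuring y along the incline from the free-surface line, vertical depth h = y·sinθ with sinθ = 0.887011.
The centroid lies 4r/(3π) = 0.466854 m above the diameter, so r − 4r/(3π) = 1.1 − 0.466854 = 0.633146 m below the topmost point, so y_c = 6.6 + 0.633146 = 7.23315 m and h_c = 7.23315 × 0.887011 = 6.41588 m.
A = πr²/2 = π × 1.1²/2 = 1.90066 m².
Resultant F = γ·h_c·A = 14.79348 × 6.41588 × 1.90066 = 180.398 kN.
I_c = (π/8 − 8/(9π))·r⁴ = 0.109757 × 1.1⁴ = 0.160695 m⁴.
Centre of pressure: y_p = y_c + I_c/(y_c·A) = 7.23315 + 0.160695/(7.23315 × 1.90066) = 7.23315 + 0.0116888 = 7.24484 m along the plane.
Vertically, h_p = y_p·sinθ = 7.24484 × 0.887011 = 6.42625 m.

h_p = 6.43 m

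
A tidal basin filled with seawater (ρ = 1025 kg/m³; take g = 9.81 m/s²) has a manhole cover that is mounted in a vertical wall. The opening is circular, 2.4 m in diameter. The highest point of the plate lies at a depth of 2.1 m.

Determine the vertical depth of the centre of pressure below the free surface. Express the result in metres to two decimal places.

γ = ρg = 1025 × 9.81 / 1000 = 10.05525 kN/m³.
The centroid is at the centre, 1.2 m below the top of the plate, so the centroid depth is h_c = 2.1 + 1.2 = 3.3 m.
A = π(1.2)² = 4.52389 m².
Resultant F = γ·h_c·A = 10.05525 × 3.3 × 4.52389 = 150.113 kN.
I_c = πr⁴/4 = π × 1.2⁴/4 = 1.6286 m⁴.
Centre of pressure: y_p = y_c + I_c/(y_c·A) = 3.3 + 1.6286/(3.3 × 4.52389) = 3.3 + 0.109091 = 3.40909 m along the plane.

h_p = 3.41 m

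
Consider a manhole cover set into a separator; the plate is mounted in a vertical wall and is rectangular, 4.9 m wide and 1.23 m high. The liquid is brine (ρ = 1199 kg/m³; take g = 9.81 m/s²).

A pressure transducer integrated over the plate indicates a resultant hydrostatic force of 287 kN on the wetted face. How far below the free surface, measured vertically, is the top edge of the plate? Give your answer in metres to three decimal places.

γ = ρg = 1199 × 9.81 / 1000 = 11.76219 kN/m³.
A = 4.9 × 1.23 = 6.027 m².
From F = γ·h_c·A, the centroid depth is h_c = 287/(11.76219 × 6.027) = 4.04848 m.
The centroid lies 1.23/2 = 0.615 m below the top edge, so the top edge sits at h_top = 4.04848 − 0.615 = 3.43348 m below the surface.

d_top ≈ 3.433 m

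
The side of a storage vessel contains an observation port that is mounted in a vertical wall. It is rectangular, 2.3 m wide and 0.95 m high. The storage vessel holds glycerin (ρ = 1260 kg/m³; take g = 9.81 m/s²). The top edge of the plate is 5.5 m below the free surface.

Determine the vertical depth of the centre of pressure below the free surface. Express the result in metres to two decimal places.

h_p = 5.99 m

γ = ρg = 1260 × 9.81 / 1000 = 12.3606 kN/m³.
The centroid lies 0.95/2 = 0.475 m below the top edge, so the centroid depth is h_c = 5.5 + 0.475 = 5.975 m.
A = 2.3 × 0.95 = 2.185 m².
Resultant F = γ·h_c·A = 12.3606 × 5.975 × 2.185 = 161.372 kN.
I_c = b·h³/12 = 2.3 × 0.95³/12 = 0.16433 m⁴.
Centre of pressure: y_p = y_c + I_c/(y_c·A) = 5.975 + 0.16433/(5.975 × 2.185) = 5.975 + 0.0125872 = 5.98759 m along the plane.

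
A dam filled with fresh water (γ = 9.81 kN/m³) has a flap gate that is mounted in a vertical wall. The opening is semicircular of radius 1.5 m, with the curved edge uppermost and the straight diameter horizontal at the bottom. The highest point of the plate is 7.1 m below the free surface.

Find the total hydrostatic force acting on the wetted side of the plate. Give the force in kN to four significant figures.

γ = 9.81 kN/m³.
The centroid lies 4r/(3π) = 0.63662 m above the diameter, so r − 4r/(3π) = 1.5 − 0.63662 = 0.86338 m below the topmost point, so the centroid depth is h_c = 7.1 + 0.86338 = 7.96338 m.
A = πr²/2 = π × 1.5²/2 = 3.53429 m².
Resultant F = γ·h_c·A = 9.81 × 7.96338 × 3.53429 = 276.101 kN.

F ≈ 276.1 kN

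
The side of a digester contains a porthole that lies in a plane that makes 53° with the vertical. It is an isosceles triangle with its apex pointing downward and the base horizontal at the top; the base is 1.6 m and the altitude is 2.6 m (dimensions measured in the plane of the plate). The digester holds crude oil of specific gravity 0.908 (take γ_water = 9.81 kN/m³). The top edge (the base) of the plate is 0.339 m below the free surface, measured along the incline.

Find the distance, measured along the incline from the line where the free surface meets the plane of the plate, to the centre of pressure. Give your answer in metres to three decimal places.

y_p = 1.517 m

γ = 0.908 × 9.81 = 8.90748 kN/m³.
The plate makes 53° with the vertical, i.e. θ = 90° − 53° = 37° to the horizontal. Measuring y along the incline from the free-surface line, vertical depth h = y·sinθ with sinθ = 0.601815.
With the apex down, the centroid sits h/3 = 2.6/3 = 0.866667 m below the base (the top edge), so y_c = 0.339 + 0.866667 = 1.20567 m and h_c = 1.20567 × 0.601815 = 0.72559 m.
A = ½ × 1.6 × 2.6 = 2.08 m².
Resultant F = γ·h_c·A = 8.90748 × 0.72559 × 2.08 = 13.4434 kN.
I_c = b·h³/36 = 1.6 × 2.6³/36 = 0.781156 m⁴.
Centre of pressure: y_p = y_c + I_c/(y_c·A) = 1.20567 + 0.781156/(1.20567 × 2.08) = 1.20567 + 0.311491 = 1.51716 m along the plane.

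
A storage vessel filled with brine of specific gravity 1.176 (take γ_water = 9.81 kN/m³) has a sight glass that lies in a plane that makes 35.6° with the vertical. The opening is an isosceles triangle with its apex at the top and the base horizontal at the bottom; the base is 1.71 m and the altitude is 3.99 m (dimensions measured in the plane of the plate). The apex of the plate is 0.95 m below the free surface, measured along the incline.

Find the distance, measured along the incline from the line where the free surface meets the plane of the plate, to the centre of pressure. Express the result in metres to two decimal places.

y_p = 3.86 m

γ = 1.176 × 9.81 = 11.53656 kN/m³.
The plate makes 35.6° with the vertical, i.e. θ = 90° − 35.6° = 54.4° to the horizontal. Measuring y along the incline from the free-surface line, vertical depth h = y·sinθ with sinθ = 0.813101.
With the apex up, the centroid sits 2h/3 = 2 × 3.99/3 = 2.66 m below the apex, so y_c = 0.95 + 2.66 = 3.61 m and h_c = 3.61 × 0.813101 = 2.93529 m.
A = ½ × 1.71 × 3.99 = 3.41145 m².
Resultant F = γ·h_c·A = 11.53656 × 2.93529 × 3.41145 = 115.522 kN.
I_c = b·h³/36 = 1.71 × 3.99³/36 = 3.01726 m⁴.
Centre of pressure: y_p = y_c + I_c/(y_c·A) = 3.61 + 3.01726/(3.61 × 3.41145) = 3.61 + 0.245 = 3.855 m along the plane.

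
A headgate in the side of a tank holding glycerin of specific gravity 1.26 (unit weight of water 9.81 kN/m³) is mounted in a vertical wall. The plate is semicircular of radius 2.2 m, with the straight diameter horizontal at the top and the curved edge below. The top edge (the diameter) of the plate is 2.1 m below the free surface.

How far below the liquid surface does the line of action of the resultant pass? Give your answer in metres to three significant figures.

γ = 1.26 × 9.81 = 12.3606 kN/m³.
The centroid of a semicircle lies 4r/(3π) = 0.933709 m from the diameter, here below the top edge, so the centroid depth is h_c = 2.1 + 0.933709 = 3.03371 m.
A = πr²/2 = π × 2.2²/2 = 7.60265 m².
Resultant F = γ·h_c·A = 12.3606 × 3.03371 × 7.60265 = 285.088 kN.
I_c = (π/8 − 8/(9π))·r⁴ = 0.109757 × 2.2⁴ = 2.57112 m⁴.
Centre of pressure: y_p = y_c + I_c/(y_c·A) = 3.03371 + 2.57112/(3.03371 × 7.60265) = 3.03371 + 0.111476 = 3.14519 m along the plane.

h_p = 3.15 m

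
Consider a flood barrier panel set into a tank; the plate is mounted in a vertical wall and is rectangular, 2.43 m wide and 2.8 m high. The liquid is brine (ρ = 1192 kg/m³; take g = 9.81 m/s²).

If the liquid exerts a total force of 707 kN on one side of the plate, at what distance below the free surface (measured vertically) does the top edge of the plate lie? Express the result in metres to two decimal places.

γ = ρg = 1192 × 9.81 / 1000 = 11.69352 kN/m³.
A = 2.43 × 2.8 = 6.804 m².
From F = γ·h_c·A, the centroid depth is h_c = 707/(11.69352 × 6.804) = 8.88607 m.
The centroid lies 2.8/2 = 1.4 m below the top edge, so the top edge sits at h_top = 8.88607 − 1.4 = 7.48607 m below the surface.

d_top ≈ 7.49 m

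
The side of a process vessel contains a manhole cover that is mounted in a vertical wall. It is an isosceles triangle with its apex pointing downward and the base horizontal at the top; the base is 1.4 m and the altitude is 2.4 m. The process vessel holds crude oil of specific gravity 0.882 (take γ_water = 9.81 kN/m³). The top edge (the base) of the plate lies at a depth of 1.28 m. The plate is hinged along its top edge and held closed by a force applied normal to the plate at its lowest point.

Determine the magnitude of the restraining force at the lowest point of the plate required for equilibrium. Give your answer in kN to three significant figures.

γ = 0.882 × 9.81 = 8.65242 kN/m³.
With the apex down, the centroid sits h/3 = 2.4/3 = 0.8 m below the base (the top edge), so the centroid depth is h_c = 1.28 + 0.8 = 2.08 m.
A = ½ × 1.4 × 2.4 = 1.68 m².
Resultant F = γ·h_c·A = 8.65242 × 2.08 × 1.68 = 30.235 kN.
I_c = b·h³/36 = 1.4 × 2.4³/36 = 0.5376 m⁴.
Centre of pressure: y_p = y_c + I_c/(y_c·A) = 2.08 + 0.5376/(2.08 × 1.68) = 2.08 + 0.153846 = 2.23385 m along the plane.
The resultant acts 0.8 + 0.153846 = 0.953846 m (along the plate) below the hinge at the top edge, so the moment about the hinge is M = F × 0.953846 = 30.235 × 0.953846 = 28.8395 kN·m.
A normal force at the bottom, 2.4 m from the hinge, must supply this moment: P = 28.8395/2.4 = 12.0165 kN.

P ≈ 12.0 kN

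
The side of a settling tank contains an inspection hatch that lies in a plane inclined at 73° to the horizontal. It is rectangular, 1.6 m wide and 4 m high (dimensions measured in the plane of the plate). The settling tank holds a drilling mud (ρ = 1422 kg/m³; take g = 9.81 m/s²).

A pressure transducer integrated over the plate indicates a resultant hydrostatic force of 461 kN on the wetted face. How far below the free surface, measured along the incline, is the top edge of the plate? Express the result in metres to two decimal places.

y_top ≈ 3.40 m

γ = ρg = 1422 × 9.81 / 1000 = 13.94982 kN/m³.
A = 1.6 × 4 = 6.4 m².
From F = γ·h_c·A, the centroid depth is h_c = 461/(13.94982 × 6.4) = 5.1636 m.
Let θ = 73° be the plate's angle to the horizontal; measure y along the incline from where the plane meets the free surface. Vertical depth h = y·sinθ with sinθ = 0.956305.
Along the incline, y_c = h_c/sinθ = 5.1636/0.956305 = 5.39953 m.
The centroid lies 4/2 = 2 m below the top edge, so the top edge sits at y_top = 5.39953 − 2 = 3.39953 m along the incline.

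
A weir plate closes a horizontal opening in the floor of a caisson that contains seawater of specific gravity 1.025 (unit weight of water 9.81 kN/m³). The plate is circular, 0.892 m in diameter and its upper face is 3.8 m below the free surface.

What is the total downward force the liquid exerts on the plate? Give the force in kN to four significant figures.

γ = 1.025 × 9.81 = 10.05525 kN/m³.
The plate is horizontal, so pressure is uniform at p = γ·h = 10.05525 × 3.8 = 38.2099 kN/m².
A = π(0.446)² = 0.624913 m².
F = p·A = 38.2099 × 0.624913 = 23.8779 kN.

F ≈ 23.88 kN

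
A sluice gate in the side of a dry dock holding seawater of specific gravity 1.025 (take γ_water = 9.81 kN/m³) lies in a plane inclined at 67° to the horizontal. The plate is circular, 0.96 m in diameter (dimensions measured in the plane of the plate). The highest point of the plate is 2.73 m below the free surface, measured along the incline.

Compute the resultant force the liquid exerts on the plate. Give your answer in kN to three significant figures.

F ≈ 21.5 kN

γ = 1.025 × 9.81 = 10.05525 kN/m³.
Let θ = 67° be the plate's angle to the horizontal; measure y along the incline from where the plane meets the free surface. Vertical depth h = y·sinθ with sinθ = 0.920505.
The centroid is at the centre, 0.48 m below the top of the plate, so y_c = 2.73 + 0.48 = 3.21 m and h_c = 3.21 × 0.920505 = 2.95482 m.
A = π(0.48)² = 0.723823 m².
Resultant F = γ·h_c·A = 10.05525 × 2.95482 × 0.723823 = 21.5058 kN.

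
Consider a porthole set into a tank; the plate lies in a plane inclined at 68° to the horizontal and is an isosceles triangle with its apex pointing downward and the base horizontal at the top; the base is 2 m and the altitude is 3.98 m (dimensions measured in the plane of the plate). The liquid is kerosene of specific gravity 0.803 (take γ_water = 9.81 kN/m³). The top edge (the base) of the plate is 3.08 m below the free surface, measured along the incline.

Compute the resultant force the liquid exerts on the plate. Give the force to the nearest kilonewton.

F ≈ 128 kN

γ = 0.803 × 9.81 = 7.87743 kN/m³.
Let θ = 68° be the plate's angle to the horizontal; measure y along the incline from where the plane meets the free surface. Vertical depth h = y·sinθ with sinθ = 0.927184.
With the apex down, the centroid sits h/3 = 3.98/3 = 1.32667 m below the base (the top edge), so y_c = 3.08 + 1.32667 = 4.40667 m and h_c = 4.40667 × 0.927184 = 4.08579 m.
A = ½ × 2 × 3.98 = 3.98 m².
Resultant F = γ·h_c·A = 7.87743 × 4.08579 × 3.98 = 128.098 kN.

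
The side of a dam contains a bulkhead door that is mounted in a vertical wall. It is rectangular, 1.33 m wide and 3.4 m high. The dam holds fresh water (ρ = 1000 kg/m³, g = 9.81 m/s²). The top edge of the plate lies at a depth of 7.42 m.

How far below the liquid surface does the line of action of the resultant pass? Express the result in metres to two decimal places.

γ = ρg = 1000 × 9.81 = 9810 N/m³ = 9.81 kN/m³.
The centroid lies 3.4/2 = 1.7 m below the top edge, so the centroid depth is h_c = 7.42 + 1.7 = 9.12 m.
A = 1.33 × 3.4 = 4.522 m².
Resultant F = γ·h_c·A = 9.81 × 9.12 × 4.522 = 404.571 kN.
I_c = b·h³/12 = 1.33 × 3.4³/12 = 4.35619 m⁴.
Centre of pressure: y_p = y_c + I_c/(y_c·A) = 9.12 + 4.35619/(9.12 × 4.522) = 9.12 + 0.105629 = 9.22563 m along the plane.

h_p = 9.23 m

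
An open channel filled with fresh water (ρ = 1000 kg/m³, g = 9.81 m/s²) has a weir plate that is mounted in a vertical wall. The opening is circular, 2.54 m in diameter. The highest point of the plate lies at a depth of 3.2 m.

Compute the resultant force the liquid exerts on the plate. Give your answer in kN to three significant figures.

γ = ρg = 1000 × 9.81 = 9810 N/m³ = 9.81 kN/m³.
The centroid is at the centre, 1.27 m below the top of the plate, so the centroid depth is h_c = 3.2 + 1.27 = 4.47 m.
A = π(1.27)² = 5.06707 m².
Resultant F = γ·h_c·A = 9.81 × 4.47 × 5.06707 = 222.195 kN.

F ≈ 222 kN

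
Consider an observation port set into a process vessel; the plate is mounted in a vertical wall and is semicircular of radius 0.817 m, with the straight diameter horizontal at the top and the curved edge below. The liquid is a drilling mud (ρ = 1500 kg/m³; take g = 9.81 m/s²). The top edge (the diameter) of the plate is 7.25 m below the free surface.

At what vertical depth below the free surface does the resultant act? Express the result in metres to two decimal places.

γ = ρg = 1500 × 9.81 / 1000 = 14.715 kN/m³.
The centroid of a semicircle lies 4r/(3π) = 0.346746 m from the diameter, here below the top edge, so the centroid depth is h_c = 7.25 + 0.346746 = 7.59675 m.
A = πr²/2 = π × 0.817²/2 = 1.04849 m².
Resultant F = γ·h_c·A = 14.715 × 7.59675 × 1.04849 = 117.207 kN.
I_c = (π/8 − 8/(9π))·r⁴ = 0.109757 × 0.817⁴ = 0.0489013 m⁴.
Centre of pressure: y_p = y_c + I_c/(y_c·A) = 7.59675 + 0.0489013/(7.59675 × 1.04849) = 7.59675 + 0.00613943 = 7.60289 m along the plane.

h_p = 7.60 m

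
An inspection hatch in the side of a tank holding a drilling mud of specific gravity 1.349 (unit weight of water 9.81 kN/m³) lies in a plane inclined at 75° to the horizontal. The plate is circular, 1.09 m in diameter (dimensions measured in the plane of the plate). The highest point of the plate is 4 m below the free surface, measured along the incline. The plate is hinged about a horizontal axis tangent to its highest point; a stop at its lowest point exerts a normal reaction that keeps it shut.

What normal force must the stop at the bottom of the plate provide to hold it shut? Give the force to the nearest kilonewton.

P ≈ 28 kN

γ = 1.349 × 9.81 = 13.23369 kN/m³.
Let θ = 75° be the plate's angle to the horizontal; measure y along the incline from where the plane meets the free surface. Vertical depth h = y·sinθ with sinθ = 0.965926.
The centroid is at the centre, 0.545 m below the top of the plate, so y_c = 4 + 0.545 = 4.545 m and h_c = 4.545 × 0.965926 = 4.39013 m.
A = π(0.545)² = 0.933132 m².
Resultant F = γ·h_c·A = 13.23369 × 4.39013 × 0.933132 = 54.2127 kN.
I_c = πr⁴/4 = π × 0.545⁴/4 = 0.0692909 m⁴.
Centre of pressure: y_p = y_c + I_c/(y_c·A) = 4.545 + 0.0692909/(4.545 × 0.933132) = 4.545 + 0.016338 = 4.56134 m along the plane.
The resultant acts 0.545 + 0.016338 = 0.561338 m (along the plate) below the hinge at the top edge, so the moment about the hinge is M = F × 0.561338 = 54.2127 × 0.561338 = 30.4316 kN·m.
A normal force at the bottom, 1.09 m from the hinge, must supply this moment: P = 30.4316/1.09 = 27.9189 kN.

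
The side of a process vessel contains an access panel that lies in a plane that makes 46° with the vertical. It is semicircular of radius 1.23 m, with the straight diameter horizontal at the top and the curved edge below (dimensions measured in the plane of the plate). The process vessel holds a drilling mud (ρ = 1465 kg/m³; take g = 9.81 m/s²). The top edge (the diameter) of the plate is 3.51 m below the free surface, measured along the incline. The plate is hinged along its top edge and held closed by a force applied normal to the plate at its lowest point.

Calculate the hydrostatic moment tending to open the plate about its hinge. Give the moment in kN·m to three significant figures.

M ≈ 52.4 kN·m

γ = ρg = 1465 × 9.81 / 1000 = 14.37165 kN/m³.
The plate makes 46° with the vertical, i.e. θ = 90° − 46° = 44° to the horizontal. Measuring y along the incline from the free-surface line, vertical depth h = y·sinθ with sinθ = 0.694658.
The centroid of a semicircle lies 4r/(3π) = 0.522028 m from the diameter, here below the top edge, so y_c = 3.51 + 0.522028 = 4.03203 m and h_c = 4.03203 × 0.694658 = 2.80088 m.
A = πr²/2 = π × 1.23²/2 = 2.37646 m².
Resultant F = γ·h_c·A = 14.37165 × 2.80088 × 2.37646 = 95.6603 kN.
I_c = (π/8 − 8/(9π))·r⁴ = 0.109757 × 1.23⁴ = 0.251219 m⁴.
Centre of pressure: y_p = y_c + I_c/(y_c·A) = 4.03203 + 0.251219/(4.03203 × 2.37646) = 4.03203 + 0.0262179 = 4.05825 m along the plane.
The resultant acts 0.522028 + 0.0262179 = 0.548246 m (along the plate) below the hinge at the top edge, so the moment about the hinge is M = F × 0.548246 = 95.6603 × 0.548246 = 52.4454 kN·m.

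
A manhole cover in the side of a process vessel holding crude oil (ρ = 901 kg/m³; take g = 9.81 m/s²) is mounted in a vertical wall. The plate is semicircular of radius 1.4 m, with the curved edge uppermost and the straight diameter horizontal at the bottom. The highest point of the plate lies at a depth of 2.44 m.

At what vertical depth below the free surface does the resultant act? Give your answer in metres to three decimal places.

γ = ρg = 901 × 9.81 / 1000 = 8.83881 kN/m³.
The centroid lies 4r/(3π) = 0.594178 m above the diameter, so r − 4r/(3π) = 1.4 − 0.594178 = 0.805822 m below the topmost point, so the centroid depth is h_c = 2.44 + 0.805822 = 3.24582 m.
A = πr²/2 = π × 1.4²/2 = 3.07876 m².
Resultant F = γ·h_c·A = 8.83881 × 3.24582 × 3.07876 = 88.3271 kN.
I_c = (π/8 − 8/(9π))·r⁴ = 0.109757 × 1.4⁴ = 0.421642 m⁴.
Centre of pressure: y_p = y_c + I_c/(y_c·A) = 3.24582 + 0.421642/(3.24582 × 3.07876) = 3.24582 + 0.0421933 = 3.28801 m along the plane.

h_p = 3.288 m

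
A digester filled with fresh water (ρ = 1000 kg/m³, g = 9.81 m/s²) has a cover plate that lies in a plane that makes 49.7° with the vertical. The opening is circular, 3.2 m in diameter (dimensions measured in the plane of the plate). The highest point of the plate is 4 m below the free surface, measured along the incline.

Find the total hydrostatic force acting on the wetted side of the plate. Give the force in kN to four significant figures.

F ≈ 285.8 kN

γ = ρg = 1000 × 9.81 = 9810 N/m³ = 9.81 kN/m³.
The plate makes 49.7° with the vertical, i.e. θ = 90° − 49.7° = 40.3° to the horizontal. Measuring y along the incline from the free-surface line, vertical depth h = y·sinθ with sinθ = 0.646790.
The centroid is at the centre, 1.6 m below the top of the plate, so y_c = 4 + 1.6 = 5.6 m and h_c = 5.6 × 0.646790 = 3.62202 m.
A = π(1.6)² = 8.04248 m².
Resultant F = γ·h_c·A = 9.81 × 3.62202 × 8.04248 = 285.766 kN.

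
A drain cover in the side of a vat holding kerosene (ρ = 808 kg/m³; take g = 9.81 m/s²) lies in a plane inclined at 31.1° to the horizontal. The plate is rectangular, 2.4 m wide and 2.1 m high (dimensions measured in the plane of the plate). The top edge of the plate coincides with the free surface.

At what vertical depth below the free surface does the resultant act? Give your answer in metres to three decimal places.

h_p = 0.723 m

γ = ρg = 808 × 9.81 / 1000 = 7.92648 kN/m³.
Let θ = 31.1° be the plate's angle to the horizontal; measure y along the incline from where the plane meets the free surface. Vertical depth h = y·sinθ with sinθ = 0.516533.
The centroid lies 2.1/2 = 1.05 m below the top edge, so y_c = 1.05 m and h_c = 1.05 × 0.516533 = 0.54236 m.
A = 2.4 × 2.1 = 5.04 m².
Resultant F = γ·h_c·A = 7.92648 × 0.54236 × 5.04 = 21.667 kN.
I_c = b·h³/12 = 2.4 × 2.1³/12 = 1.8522 m⁴.
Centre of pressure: y_p = y_c + I_c/(y_c·A) = 1.05 + 1.8522/(1.05 × 5.04) = 1.05 + 0.35 = 1.4 m along the plane.
Vertically, h_p = y_p·sinθ = 1.4 × 0.516533 = 0.723146 m.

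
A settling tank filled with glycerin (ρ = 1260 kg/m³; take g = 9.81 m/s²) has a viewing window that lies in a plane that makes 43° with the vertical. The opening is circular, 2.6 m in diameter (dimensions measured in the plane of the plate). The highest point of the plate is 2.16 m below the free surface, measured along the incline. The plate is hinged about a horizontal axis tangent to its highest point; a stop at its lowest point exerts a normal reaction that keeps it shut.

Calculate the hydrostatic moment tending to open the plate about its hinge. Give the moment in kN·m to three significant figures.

M ≈ 236 kN·m

γ = ρg = 1260 × 9.81 / 1000 = 12.3606 kN/m³.
The plate makes 43° with the vertical, i.e. θ = 90° − 43° = 47° to the horizontal. Measuring y along the incline from the free-surface line, vertical depth h = y·sinθ with sinθ = 0.731354.
The centroid is at the centre, 1.3 m below the top of the plate, so y_c = 2.16 + 1.3 = 3.46 m and h_c = 3.46 × 0.731354 = 2.53048 m.
A = π(1.3)² = 5.30929 m².
Resultant F = γ·h_c·A = 12.3606 × 2.53048 × 5.30929 = 166.065 kN.
I_c = πr⁴/4 = π × 1.3⁴/4 = 2.24318 m⁴.
Centre of pressure: y_p = y_c + I_c/(y_c·A) = 3.46 + 2.24318/(3.46 × 5.30929) = 3.46 + 0.12211 = 3.58211 m along the plane.
The resultant acts 1.3 + 0.12211 = 1.42211 m (along the plate) below the hinge at the top edge, so the moment about the hinge is M = F × 1.42211 = 166.065 × 1.42211 = 236.163 kN·m.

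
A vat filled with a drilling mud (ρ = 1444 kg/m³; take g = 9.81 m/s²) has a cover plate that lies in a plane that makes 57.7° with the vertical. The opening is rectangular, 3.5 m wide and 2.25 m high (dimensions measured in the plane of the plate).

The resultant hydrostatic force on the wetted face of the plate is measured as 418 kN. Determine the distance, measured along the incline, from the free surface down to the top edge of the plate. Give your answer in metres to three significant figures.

y_top ≈ 5.89 m

γ = ρg = 1444 × 9.81 / 1000 = 14.16564 kN/m³.
A = 3.5 × 2.25 = 7.875 m².
From F = γ·h_c·A, the centroid depth is h_c = 418/(14.16564 × 7.875) = 3.74705 m.
The plate makes 57.7° with the vertical, i.e. θ = 90° − 57.7° = 32.3° to the horizontal. Measuring y along the incline from the free-surface line, vertical depth h = y·sinθ with sinθ = 0.534352.
Along the incline, y_c = h_c/sinθ = 3.74705/0.534352 = 7.01233 m.
The centroid lies 2.25/2 = 1.125 m below the top edge, so the top edge sits at y_top = 7.01233 − 1.125 = 5.88733 m along the incline.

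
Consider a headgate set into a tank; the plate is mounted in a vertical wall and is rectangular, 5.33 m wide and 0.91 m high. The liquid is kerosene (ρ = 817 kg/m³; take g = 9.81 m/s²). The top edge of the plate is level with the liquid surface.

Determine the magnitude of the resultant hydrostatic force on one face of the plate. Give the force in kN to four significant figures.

F ≈ 17.69 kN

γ = ρg = 817 × 9.81 / 1000 = 8.01477 kN/m³.
The centroid lies 0.91/2 = 0.455 m below the top edge, so the centroid depth is h_c = 0.455 m.
A = 5.33 × 0.91 = 4.8503 m².
Resultant F = γ·h_c·A = 8.01477 × 0.455 × 4.8503 = 17.6877 kN.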